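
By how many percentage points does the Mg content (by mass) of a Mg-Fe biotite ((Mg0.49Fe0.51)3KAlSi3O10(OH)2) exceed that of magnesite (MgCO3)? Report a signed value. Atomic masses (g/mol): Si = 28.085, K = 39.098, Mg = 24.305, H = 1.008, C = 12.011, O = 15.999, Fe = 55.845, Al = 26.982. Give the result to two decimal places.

-21.15 percentage points

M((Mg0.49Fe0.51)3KAlSi3O10(OH)2) = 465.510 g/mol, so wt% Mg = 35.728/465.510 × 100 = 7.68%.
M(MgCO3) = 84.313 g/mol, so wt% Mg = 24.305/84.313 × 100 = 28.83%.
7.68 − 28.83 = -21.15 pp.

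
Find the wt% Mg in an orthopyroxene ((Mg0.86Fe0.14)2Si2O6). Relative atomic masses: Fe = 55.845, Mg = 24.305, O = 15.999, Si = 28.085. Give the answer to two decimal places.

Formula mass = 1.72×24.305 + 0.28×55.845 + 2×28.085 + 6×15.999 = 209.605 g/mol, of which 41.805 g is Mg.
So Mg makes up 41.805/209.605 = 0.1994 of the mass, i.e. 19.94%.

19.94 wt%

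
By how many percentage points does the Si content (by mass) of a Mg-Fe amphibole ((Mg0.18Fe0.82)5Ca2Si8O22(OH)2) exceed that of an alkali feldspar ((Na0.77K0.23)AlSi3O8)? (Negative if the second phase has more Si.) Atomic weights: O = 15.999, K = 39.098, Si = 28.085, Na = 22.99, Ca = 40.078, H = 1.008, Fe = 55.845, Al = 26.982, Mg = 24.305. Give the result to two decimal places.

First mineral: 224.680 g Si in 941.667 g formula = 23.86 wt% Si.
Second mineral: 84.255 g Si in 265.924 g formula = 31.68 wt% Si.
23.86% − 31.68% gives a difference of -7.82 percentage points.

-7.82 percentage points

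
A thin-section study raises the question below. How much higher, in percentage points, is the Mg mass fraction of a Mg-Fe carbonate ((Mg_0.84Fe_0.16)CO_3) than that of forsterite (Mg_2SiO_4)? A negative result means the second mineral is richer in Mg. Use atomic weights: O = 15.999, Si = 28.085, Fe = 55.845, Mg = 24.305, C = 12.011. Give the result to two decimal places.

Mg in (Mg_0.84Fe_0.16)CO_3: molar mass 89.359 g/mol; 0.84×24.305 = 20.416 g → 22.85 wt%.
Mg in Mg_2SiO_4: molar mass 140.691 g/mol; 2×24.305 = 48.610 g → 34.55 wt%.
Difference = 22.85 − 34.55 = -11.70 percentage points.

-11.70 percentage points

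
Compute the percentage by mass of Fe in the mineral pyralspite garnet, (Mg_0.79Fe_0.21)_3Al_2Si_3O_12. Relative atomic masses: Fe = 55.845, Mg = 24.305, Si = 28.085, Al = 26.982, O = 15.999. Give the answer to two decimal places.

Molar mass of (Mg_0.79Fe_0.21)_3Al_2Si_3O_12: 2.37×24.305 + 0.63×55.845 + 2×26.982 + 3×28.085 + 12×15.999 = 422.992 g/mol.
Mass of Fe per formula unit: 0.63 × 55.845 = 35.182 g.
Weight fraction Fe = 35.182 / 422.992 = 0.0832.

8.32 wt%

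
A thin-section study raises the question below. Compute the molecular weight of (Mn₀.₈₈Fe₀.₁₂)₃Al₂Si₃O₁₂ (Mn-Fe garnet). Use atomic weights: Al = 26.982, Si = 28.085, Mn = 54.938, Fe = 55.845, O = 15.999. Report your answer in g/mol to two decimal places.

Mn: 2.64 × 54.938 = 145.0363
Fe: 0.36 × 55.845 = 20.1042
Al: 2 × 26.982 = 53.9640
Si: 3 × 28.085 = 84.2550
O: 12 × 15.999 = 191.9880
Summing the contributions gives the formula mass.

495.35 g/mol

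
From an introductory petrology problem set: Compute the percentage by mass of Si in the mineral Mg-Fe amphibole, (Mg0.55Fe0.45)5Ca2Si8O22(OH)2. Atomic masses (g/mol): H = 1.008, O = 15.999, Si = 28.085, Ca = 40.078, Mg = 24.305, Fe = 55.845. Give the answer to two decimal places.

25.44 mass %

M((Mg0.55Fe0.45)5Ca2Si8O22(OH)2) = 883.318 g/mol.
Si contributes 8 × 28.085 = 224.680 g per mole.
224.680/883.318 = 0.2544 → 25.44%.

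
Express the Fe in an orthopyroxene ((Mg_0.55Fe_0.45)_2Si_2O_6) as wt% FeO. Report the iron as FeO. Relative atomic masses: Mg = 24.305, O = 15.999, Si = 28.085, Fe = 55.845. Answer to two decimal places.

Formula mass = 229.160 g/mol.
0.90 Fe → 0.9000 mol FeO per formula unit; M(FeO) = 71.844, so FeO mass = 64.660 g.
64.660/229.160 × 100 = 28.22 wt%.

28.22 wt%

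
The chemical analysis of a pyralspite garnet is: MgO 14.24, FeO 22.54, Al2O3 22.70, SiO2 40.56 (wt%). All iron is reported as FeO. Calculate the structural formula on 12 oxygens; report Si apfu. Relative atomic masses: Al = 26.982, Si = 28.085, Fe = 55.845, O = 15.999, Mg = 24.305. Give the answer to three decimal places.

MgO: 14.24/40.304 = 0.35331 mol → 0.35331 mol Mg, 0.35331 mol O.
FeO: 22.54/71.844 = 0.31374 mol → 0.31374 mol Fe, 0.31374 mol O.
Al2O3: 22.70/101.961 = 0.22263 mol → 0.44526 mol Al, 0.66789 mol O.
SiO2: 40.56/60.083 = 0.67507 mol → 0.67507 mol Si, 1.35014 mol O.
Total oxygen = 2.68508 mol. Normalization factor = 12/2.68508 = 4.46914.
Si per 12 O = 0.67507 × 4.46914 = 3.017.

3.017 Si apfu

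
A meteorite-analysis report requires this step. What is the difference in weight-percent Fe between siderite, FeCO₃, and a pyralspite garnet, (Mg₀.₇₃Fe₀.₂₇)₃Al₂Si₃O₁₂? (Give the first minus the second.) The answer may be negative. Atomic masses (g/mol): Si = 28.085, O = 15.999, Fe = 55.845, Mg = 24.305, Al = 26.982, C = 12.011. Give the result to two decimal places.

M(FeCO₃) = 115.853 g/mol, so wt% Fe = 55.845/115.853 × 100 = 48.20%.
M((Mg₀.₇₃Fe₀.₂₇)₃Al₂Si₃O₁₂) = 428.669 g/mol, so wt% Fe = 45.234/428.669 × 100 = 10.55%.
48.20 − 10.55 = 37.65 pp.

37.65 percentage points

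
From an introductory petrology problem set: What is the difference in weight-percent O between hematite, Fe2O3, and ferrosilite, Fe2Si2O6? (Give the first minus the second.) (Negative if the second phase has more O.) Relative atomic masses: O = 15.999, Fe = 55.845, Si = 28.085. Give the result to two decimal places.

First mineral: 47.997 g O in 159.687 g formula = 30.06 wt% O.
Second mineral: 95.994 g O in 263.854 g formula = 36.38 wt% O.
30.06% − 36.38% gives a difference of -6.32 percentage points.

-6.32 percentage points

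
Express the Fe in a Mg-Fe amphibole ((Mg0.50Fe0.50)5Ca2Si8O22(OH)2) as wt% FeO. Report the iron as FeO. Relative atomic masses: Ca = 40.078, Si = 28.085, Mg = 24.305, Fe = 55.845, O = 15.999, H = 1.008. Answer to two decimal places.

M((Mg0.50Fe0.50)5Ca2Si8O22(OH)2) = 891.203 g/mol; M(FeO) = 71.844 g/mol.
Moles FeO per formula unit = 2.50 Fe ÷ 1 = 2.5000.
FeO fraction = (2.5000 × 71.844) / 891.203 = 179.610/891.203 = 0.2015.

20.15 wt%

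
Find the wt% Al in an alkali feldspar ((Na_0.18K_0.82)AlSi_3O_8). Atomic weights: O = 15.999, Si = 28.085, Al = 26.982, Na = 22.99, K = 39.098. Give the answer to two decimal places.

9.80 weight percent

M((Na_0.18K_0.82)AlSi_3O_8) = 275.428 g/mol.
Al contributes 1 × 26.982 = 26.982 g per mole.
26.982/275.428 = 0.0980 → 9.80%.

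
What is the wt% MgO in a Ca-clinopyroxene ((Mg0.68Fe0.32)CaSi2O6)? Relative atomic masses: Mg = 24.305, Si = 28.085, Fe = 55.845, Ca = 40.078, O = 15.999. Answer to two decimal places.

M((Mg0.68Fe0.32)CaSi2O6) = 226.640 g/mol; M(MgO) = 40.304 g/mol.
Moles MgO per formula unit = 0.68 Mg ÷ 1 = 0.6800.
MgO fraction = (0.6800 × 40.304) / 226.640 = 27.407/226.640 = 0.1209.

12.09 wt%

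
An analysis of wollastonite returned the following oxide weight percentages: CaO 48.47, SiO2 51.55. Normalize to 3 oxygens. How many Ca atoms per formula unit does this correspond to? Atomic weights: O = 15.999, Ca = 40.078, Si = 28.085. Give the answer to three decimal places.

CaO (M=56.077): mol = 0.86435; Ca = 0.86435, O = 0.86435.
SiO2 (M=60.083): mol = 0.85798; Si = 0.85798, O = 1.71596.
ΣO = 2.58031; factor = 3/ΣO = 1.16265.
Ca apfu = 0.86435 × 1.16265 = 1.005.

1.005 Ca apfu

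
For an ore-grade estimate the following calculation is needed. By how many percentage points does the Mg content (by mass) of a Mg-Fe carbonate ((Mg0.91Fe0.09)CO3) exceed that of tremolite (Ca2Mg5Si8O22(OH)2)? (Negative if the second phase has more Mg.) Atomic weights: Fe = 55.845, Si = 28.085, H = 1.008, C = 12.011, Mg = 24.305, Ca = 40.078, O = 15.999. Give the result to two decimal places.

M((Mg0.91Fe0.09)CO3) = 87.152 g/mol, so wt% Mg = 22.118/87.152 × 100 = 25.38%.
M(Ca2Mg5Si8O22(OH)2) = 812.353 g/mol, so wt% Mg = 121.525/812.353 × 100 = 14.96%.
25.38 − 14.96 = 10.42 pp.

10.42 percentage points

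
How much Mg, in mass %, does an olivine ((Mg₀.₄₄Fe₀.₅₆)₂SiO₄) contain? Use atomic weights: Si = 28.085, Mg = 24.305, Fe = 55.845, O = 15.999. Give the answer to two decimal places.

M((Mg₀.₄₄Fe₀.₅₆)₂SiO₄) = 176.016 g/mol.
Mg contributes 0.88 × 24.305 = 21.388 g per mole.
21.388/176.016 = 0.1215 → 12.15%.

12.15 mass %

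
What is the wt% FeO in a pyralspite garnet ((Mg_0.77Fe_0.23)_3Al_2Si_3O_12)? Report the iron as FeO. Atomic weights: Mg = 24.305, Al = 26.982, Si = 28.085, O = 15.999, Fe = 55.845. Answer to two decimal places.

11.67 wt%

M((Mg_0.77Fe_0.23)_3Al_2Si_3O_12) = 424.885 g/mol; M(FeO) = 71.844 g/mol.
Moles FeO per formula unit = 0.69 Fe ÷ 1 = 0.6900.
FeO fraction = (0.6900 × 71.844) / 424.885 = 49.572/424.885 = 0.1167.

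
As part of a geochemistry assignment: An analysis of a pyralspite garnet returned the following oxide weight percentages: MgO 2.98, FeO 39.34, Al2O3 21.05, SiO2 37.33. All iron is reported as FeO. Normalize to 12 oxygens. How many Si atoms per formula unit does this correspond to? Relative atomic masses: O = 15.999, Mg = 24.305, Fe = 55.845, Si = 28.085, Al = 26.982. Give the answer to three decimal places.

2.98 wt% MgO ÷ 40.304 g/mol = 0.07394 mol, giving 0.07394 Mg and 0.07394 O.
39.34 wt% FeO ÷ 71.844 g/mol = 0.54758 mol, giving 0.54758 Fe and 0.54758 O.
21.05 wt% Al2O3 ÷ 101.961 g/mol = 0.20645 mol, giving 0.41290 Al and 0.61935 O.
37.33 wt% SiO2 ÷ 60.083 g/mol = 0.62131 mol, giving 0.62131 Si and 1.24262 O.
Oxygen sums to 2.48349; scaling by 12/2.48349 = 4.83191 puts the formula on 12 O.
Si: 0.62131 × 4.83191 = 3.002 atoms per formula unit.

3.002 Si apfu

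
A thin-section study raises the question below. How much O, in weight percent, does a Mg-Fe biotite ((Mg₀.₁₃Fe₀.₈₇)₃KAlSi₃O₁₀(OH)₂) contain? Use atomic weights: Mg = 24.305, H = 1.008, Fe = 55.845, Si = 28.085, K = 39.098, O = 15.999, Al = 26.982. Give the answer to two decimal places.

M((Mg₀.₁₃Fe₀.₈₇)₃KAlSi₃O₁₀(OH)₂) = 499.573 g/mol.
O contributes 12 × 15.999 = 191.988 g per mole.
191.988/499.573 = 0.3843 → 38.43%.

38.43 weight percent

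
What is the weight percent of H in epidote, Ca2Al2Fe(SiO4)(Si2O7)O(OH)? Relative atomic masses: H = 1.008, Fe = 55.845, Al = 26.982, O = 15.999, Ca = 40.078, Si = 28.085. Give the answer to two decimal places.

M(Ca2Al2Fe(SiO4)(Si2O7)O(OH)) = 483.215 g/mol.
H contributes 1 × 1.008 = 1.008 g per mole.
1.008/483.215 = 0.0021 → 0.21%.

0.21 weight percent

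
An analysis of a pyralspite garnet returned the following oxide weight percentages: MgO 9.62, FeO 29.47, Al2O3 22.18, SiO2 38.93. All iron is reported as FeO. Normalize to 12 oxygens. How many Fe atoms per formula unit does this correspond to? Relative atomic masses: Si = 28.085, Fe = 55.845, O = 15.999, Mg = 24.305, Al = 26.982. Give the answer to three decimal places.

1.895 Fe apfu

9.62 wt% MgO ÷ 40.304 g/mol = 0.23869 mol, giving 0.23869 Mg and 0.23869 O.
29.47 wt% FeO ÷ 71.844 g/mol = 0.41019 mol, giving 0.41019 Fe and 0.41019 O.
22.18 wt% Al2O3 ÷ 101.961 g/mol = 0.21753 mol, giving 0.43506 Al and 0.65259 O.
38.93 wt% SiO2 ÷ 60.083 g/mol = 0.64794 mol, giving 0.64794 Si and 1.29588 O.
Oxygen sums to 2.59735; scaling by 12/2.59735 = 4.62009 puts the formula on 12 O.
Fe: 0.41019 × 4.62009 = 1.895 atoms per formula unit.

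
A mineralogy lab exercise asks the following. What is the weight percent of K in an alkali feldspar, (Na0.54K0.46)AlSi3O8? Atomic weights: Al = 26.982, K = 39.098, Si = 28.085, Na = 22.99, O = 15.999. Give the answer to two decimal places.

6.67 wt%

Molar mass of (Na0.54K0.46)AlSi3O8: 0.54×22.99 + 0.46×39.098 + 1×26.982 + 3×28.085 + 8×15.999 = 269.629 g/mol.
Mass of K per formula unit: 0.46 × 39.098 = 17.985 g.
Weight fraction K = 17.985 / 269.629 = 0.0667.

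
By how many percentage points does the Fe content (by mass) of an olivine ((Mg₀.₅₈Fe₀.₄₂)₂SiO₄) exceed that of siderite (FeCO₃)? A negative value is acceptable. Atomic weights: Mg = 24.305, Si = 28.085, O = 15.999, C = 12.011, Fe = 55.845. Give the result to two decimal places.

-20.14 percentage points

First mineral: 46.910 g Fe in 167.185 g formula = 28.06 wt% Fe.
Second mineral: 55.845 g Fe in 115.853 g formula = 48.20 wt% Fe.
28.06% − 48.20% gives a difference of -20.14 percentage points.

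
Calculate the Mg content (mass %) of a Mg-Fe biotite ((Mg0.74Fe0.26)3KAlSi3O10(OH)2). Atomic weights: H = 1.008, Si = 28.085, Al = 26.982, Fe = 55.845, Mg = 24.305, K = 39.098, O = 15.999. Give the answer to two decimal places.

M((Mg0.74Fe0.26)3KAlSi3O10(OH)2) = 441.855 g/mol.
Mg contributes 2.22 × 24.305 = 53.957 g per mole.
53.957/441.855 = 0.1221 → 12.21%.

12.21 mass %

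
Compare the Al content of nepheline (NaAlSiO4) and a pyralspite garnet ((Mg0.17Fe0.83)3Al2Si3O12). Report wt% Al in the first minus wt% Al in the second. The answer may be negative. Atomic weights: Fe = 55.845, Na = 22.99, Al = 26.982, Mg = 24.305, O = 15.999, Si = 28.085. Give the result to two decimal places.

7.79 percentage points

First mineral: 26.982 g Al in 142.053 g formula = 18.99 wt% Al.
Second mineral: 53.964 g Al in 481.657 g formula = 11.20 wt% Al.
18.99% − 11.20% gives a difference of 7.79 percentage points.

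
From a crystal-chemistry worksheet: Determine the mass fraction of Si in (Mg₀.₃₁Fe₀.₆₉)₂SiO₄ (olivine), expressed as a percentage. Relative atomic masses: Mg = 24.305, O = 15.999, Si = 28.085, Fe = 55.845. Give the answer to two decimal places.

15.25 mass %

Formula mass = 0.62·24.305 + 1.38·55.845 + 1·28.085 + 4·15.999 = 184.216 g/mol, of which 28.085 g is Si.
So Si makes up 28.085/184.216 = 0.1525 of the mass, i.e. 15.25%.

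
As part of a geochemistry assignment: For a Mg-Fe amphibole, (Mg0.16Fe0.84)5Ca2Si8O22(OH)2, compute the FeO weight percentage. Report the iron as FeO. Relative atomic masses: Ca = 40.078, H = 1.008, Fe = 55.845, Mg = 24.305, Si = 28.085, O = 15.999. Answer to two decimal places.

M((Mg0.16Fe0.84)5Ca2Si8O22(OH)2) = 944.821 g/mol; M(FeO) = 71.844 g/mol.
Moles FeO per formula unit = 4.20 Fe ÷ 1 = 4.2000.
FeO fraction = (4.2000 × 71.844) / 944.821 = 301.745/944.821 = 0.3194.

31.94 wt%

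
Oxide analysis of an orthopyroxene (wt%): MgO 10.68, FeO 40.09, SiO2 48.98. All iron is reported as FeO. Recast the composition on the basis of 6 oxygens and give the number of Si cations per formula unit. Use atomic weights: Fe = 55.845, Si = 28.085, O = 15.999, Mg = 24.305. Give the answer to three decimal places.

1.994 Si apfu

MgO (M=40.304): mol = 0.26499; Mg = 0.26499, O = 0.26499.
FeO (M=71.844): mol = 0.55801; Fe = 0.55801, O = 0.55801.
SiO2 (M=60.083): mol = 0.81521; Si = 0.81521, O = 1.63042.
ΣO = 2.45342; factor = 6/ΣO = 2.44557.
Si apfu = 0.81521 × 2.44557 = 1.994.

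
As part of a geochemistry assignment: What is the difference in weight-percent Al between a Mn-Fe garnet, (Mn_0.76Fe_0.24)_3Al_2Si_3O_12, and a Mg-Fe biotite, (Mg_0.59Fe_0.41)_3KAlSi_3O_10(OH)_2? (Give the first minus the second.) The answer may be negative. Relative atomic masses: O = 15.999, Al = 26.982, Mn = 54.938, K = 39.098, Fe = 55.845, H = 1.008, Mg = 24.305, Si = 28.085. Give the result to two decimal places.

4.97 percentage points

First mineral: 53.964 g Al in 495.674 g formula = 10.89 wt% Al.
Second mineral: 26.982 g Al in 456.048 g formula = 5.92 wt% Al.
10.89% − 5.92% gives a difference of 4.97 percentage points.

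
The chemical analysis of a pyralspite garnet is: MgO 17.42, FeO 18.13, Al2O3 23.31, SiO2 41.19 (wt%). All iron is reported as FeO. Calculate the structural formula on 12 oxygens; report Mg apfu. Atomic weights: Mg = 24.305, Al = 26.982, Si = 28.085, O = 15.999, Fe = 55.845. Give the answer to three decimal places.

1.892 Mg apfu

MgO: 17.42/40.304 = 0.43222 mol → 0.43222 mol Mg, 0.43222 mol O.
FeO: 18.13/71.844 = 0.25235 mol → 0.25235 mol Fe, 0.25235 mol O.
Al2O3: 23.31/101.961 = 0.22862 mol → 0.45724 mol Al, 0.68586 mol O.
SiO2: 41.19/60.083 = 0.68555 mol → 0.68555 mol Si, 1.37110 mol O.
Total oxygen = 2.74153 mol. Normalization factor = 12/2.74153 = 4.37712.
Mg per 12 O = 0.43222 × 4.37712 = 1.892.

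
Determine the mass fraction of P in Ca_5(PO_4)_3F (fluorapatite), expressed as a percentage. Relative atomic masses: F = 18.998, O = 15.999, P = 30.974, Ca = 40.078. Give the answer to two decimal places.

M(Ca_5(PO_4)_3F) = 504.298 g/mol.
P contributes 3 × 30.974 = 92.922 g per mole.
92.922/504.298 = 0.1843 → 18.43%.

18.43 weight percent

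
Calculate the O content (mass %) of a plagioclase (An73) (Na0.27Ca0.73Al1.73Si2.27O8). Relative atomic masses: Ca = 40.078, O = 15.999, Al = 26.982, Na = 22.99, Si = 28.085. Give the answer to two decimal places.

46.73 mass %

Molar mass of Na0.27Ca0.73Al1.73Si2.27O8: 0.27×22.99 + 0.73×40.078 + 1.73×26.982 + 2.27×28.085 + 8×15.999 = 273.888 g/mol.
Mass of O per formula unit: 8 × 15.999 = 127.992 g.
Weight fraction O = 127.992 / 273.888 = 0.4673.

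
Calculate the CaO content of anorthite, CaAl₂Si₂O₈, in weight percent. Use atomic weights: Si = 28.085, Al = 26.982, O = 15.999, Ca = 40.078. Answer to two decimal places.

20.16 wt%

Molar mass of CaAl₂Si₂O₈ = 1×40.078 + 2×26.982 + 2×28.085 + 8×15.999 = 278.204 g/mol.
Each formula unit contains 1 Ca, equivalent to 1/1 = 1.0000 mol CaO.
M(CaO) = 1×40.078 + 1×15.999 = 56.077 g/mol.
Mass of CaO per formula unit = 1.0000 × 56.077 = 56.077 g.
CaO wt% = 56.077 / 278.204 × 100 = 20.16%.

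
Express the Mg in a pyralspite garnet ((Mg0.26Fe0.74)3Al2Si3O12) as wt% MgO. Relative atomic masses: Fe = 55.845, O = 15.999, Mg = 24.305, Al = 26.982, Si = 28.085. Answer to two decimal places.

M((Mg0.26Fe0.74)3Al2Si3O12) = 473.141 g/mol; M(MgO) = 40.304 g/mol.
Moles MgO per formula unit = 0.78 Mg ÷ 1 = 0.7800.
MgO fraction = (0.7800 × 40.304) / 473.141 = 31.437/473.141 = 0.0664.

6.64 wt%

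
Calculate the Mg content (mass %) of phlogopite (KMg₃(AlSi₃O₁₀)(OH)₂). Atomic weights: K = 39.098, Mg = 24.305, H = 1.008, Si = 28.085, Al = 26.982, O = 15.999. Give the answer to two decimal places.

17.47 mass %

M(KMg₃(AlSi₃O₁₀)(OH)₂) = 417.254 g/mol.
Mg contributes 3 × 24.305 = 72.915 g per mole.
72.915/417.254 = 0.1747 → 17.47%.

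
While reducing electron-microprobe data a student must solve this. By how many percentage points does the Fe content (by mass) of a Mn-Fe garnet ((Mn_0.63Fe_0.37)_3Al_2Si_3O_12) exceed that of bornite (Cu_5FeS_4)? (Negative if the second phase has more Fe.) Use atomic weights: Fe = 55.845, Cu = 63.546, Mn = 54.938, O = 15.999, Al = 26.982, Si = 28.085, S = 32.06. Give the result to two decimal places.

1.37 percentage points

M((Mn_0.63Fe_0.37)_3Al_2Si_3O_12) = 496.028 g/mol, so wt% Fe = 61.988/496.028 × 100 = 12.50%.
M(Cu_5FeS_4) = 501.815 g/mol, so wt% Fe = 55.845/501.815 × 100 = 11.13%.
12.50 − 11.13 = 1.37 pp.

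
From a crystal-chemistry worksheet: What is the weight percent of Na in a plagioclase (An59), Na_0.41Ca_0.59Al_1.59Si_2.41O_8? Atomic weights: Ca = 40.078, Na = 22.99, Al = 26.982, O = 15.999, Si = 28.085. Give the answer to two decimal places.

3.47 weight percent

Formula mass = 0.41*22.99 + 0.59*40.078 + 1.59*26.982 + 2.41*28.085 + 8*15.999 = 271.650 g/mol, of which 9.426 g is Na.
So Na makes up 9.426/271.650 = 0.0347 of the mass, i.e. 3.47%.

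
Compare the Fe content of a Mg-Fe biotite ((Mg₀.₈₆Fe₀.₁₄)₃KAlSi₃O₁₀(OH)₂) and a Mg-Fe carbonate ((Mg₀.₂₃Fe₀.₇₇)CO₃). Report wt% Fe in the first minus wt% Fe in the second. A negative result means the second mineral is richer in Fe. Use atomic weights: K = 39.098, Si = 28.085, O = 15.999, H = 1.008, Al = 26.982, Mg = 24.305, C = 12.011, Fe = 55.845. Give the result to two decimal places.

Fe in (Mg₀.₈₆Fe₀.₁₄)₃KAlSi₃O₁₀(OH)₂: molar mass 430.501 g/mol; 0.42×55.845 = 23.455 g → 5.45 wt%.
Fe in (Mg₀.₂₃Fe₀.₇₇)CO₃: molar mass 108.599 g/mol; 0.77×55.845 = 43.001 g → 39.60 wt%.
Difference = 5.45 − 39.60 = -34.15 percentage points.

-34.15 percentage points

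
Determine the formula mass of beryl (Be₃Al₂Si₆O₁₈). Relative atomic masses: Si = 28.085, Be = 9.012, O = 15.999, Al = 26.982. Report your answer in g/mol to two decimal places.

The formula mass is the sum 3×9.012 + 2×26.982 + 6×28.085 + 18×15.999.

537.49 g/mol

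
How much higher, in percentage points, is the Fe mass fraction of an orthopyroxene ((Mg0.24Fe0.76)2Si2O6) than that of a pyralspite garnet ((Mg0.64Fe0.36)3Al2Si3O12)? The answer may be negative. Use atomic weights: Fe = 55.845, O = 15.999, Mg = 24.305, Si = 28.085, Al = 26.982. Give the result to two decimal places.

20.33 percentage points

Fe in (Mg0.24Fe0.76)2Si2O6: molar mass 248.715 g/mol; 1.52×55.845 = 84.884 g → 34.13 wt%.
Fe in (Mg0.64Fe0.36)3Al2Si3O12: molar mass 437.185 g/mol; 1.08×55.845 = 60.313 g → 13.80 wt%.
Difference = 34.13 − 13.80 = 20.33 percentage points.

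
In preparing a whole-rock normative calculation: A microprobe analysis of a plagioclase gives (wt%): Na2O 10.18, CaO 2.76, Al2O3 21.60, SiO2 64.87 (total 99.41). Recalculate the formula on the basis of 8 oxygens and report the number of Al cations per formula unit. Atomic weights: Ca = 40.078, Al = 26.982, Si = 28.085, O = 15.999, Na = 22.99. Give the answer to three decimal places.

1.127 Al apfu

Na2O: 10.18/61.979 = 0.16425 mol → 0.32850 mol Na, 0.16425 mol O.
CaO: 2.76/56.077 = 0.04922 mol → 0.04922 mol Ca, 0.04922 mol O.
Al2O3: 21.60/101.961 = 0.21185 mol → 0.42370 mol Al, 0.63555 mol O.
SiO2: 64.87/60.083 = 1.07967 mol → 1.07967 mol Si, 2.15934 mol O.
Total oxygen = 3.00836 mol. Normalization factor = 8/3.00836 = 2.65926.
Al per 8 O = 0.42370 × 2.65926 = 1.127.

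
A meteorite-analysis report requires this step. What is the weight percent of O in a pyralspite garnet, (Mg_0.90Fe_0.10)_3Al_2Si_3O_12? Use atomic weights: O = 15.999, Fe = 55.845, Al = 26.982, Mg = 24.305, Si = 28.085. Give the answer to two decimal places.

46.53 mass %

Formula mass = 2.70*24.305 + 0.30*55.845 + 2*26.982 + 3*28.085 + 12*15.999 = 412.584 g/mol, of which 191.988 g is O.
So O makes up 191.988/412.584 = 0.4653 of the mass, i.e. 46.53%.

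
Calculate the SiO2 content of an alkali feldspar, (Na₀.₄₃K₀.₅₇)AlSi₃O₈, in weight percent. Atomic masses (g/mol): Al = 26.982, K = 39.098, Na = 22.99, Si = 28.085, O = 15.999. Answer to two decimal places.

Formula mass = 271.401 g/mol.
3 Si → 3.0000 mol SiO2 per formula unit; M(SiO2) = 60.083, so SiO2 mass = 180.249 g.
180.249/271.401 × 100 = 66.41 wt%.

66.41 wt%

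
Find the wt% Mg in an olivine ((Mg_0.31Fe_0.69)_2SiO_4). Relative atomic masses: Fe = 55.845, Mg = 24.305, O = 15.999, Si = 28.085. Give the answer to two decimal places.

8.18 weight percent

M((Mg_0.31Fe_0.69)_2SiO_4) = 184.216 g/mol.
Mg contributes 0.62 × 24.305 = 15.069 g per mole.
15.069/184.216 = 0.0818 → 8.18%.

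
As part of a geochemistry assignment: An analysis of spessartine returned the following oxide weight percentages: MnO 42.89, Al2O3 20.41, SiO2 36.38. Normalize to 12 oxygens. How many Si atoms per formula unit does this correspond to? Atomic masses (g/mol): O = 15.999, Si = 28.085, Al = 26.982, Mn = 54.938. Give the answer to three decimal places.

MnO: 42.89/70.937 = 0.60462 mol → 0.60462 mol Mn, 0.60462 mol O.
Al2O3: 20.41/101.961 = 0.20017 mol → 0.40034 mol Al, 0.60051 mol O.
SiO2: 36.38/60.083 = 0.60550 mol → 0.60550 mol Si, 1.21100 mol O.
Total oxygen = 2.41613 mol. Normalization factor = 12/2.41613 = 4.96662.
Si per 12 O = 0.60550 × 4.96662 = 3.007.

3.007 Si apfu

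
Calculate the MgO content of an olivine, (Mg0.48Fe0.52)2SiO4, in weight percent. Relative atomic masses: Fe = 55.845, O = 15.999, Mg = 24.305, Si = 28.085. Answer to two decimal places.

22.30 wt%

M((Mg0.48Fe0.52)2SiO4) = 173.493 g/mol; M(MgO) = 40.304 g/mol.
Moles MgO per formula unit = 0.96 Mg ÷ 1 = 0.9600.
MgO fraction = (0.9600 × 40.304) / 173.493 = 38.692/173.493 = 0.2230.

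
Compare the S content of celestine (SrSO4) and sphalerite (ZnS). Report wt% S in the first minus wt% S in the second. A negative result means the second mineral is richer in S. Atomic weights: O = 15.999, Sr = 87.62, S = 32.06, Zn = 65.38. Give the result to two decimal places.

S in SrSO4: molar mass 183.676 g/mol; 1×32.06 = 32.060 g → 17.45 wt%.
S in ZnS: molar mass 97.440 g/mol; 1×32.06 = 32.060 g → 32.90 wt%.
Difference = 17.45 − 32.90 = -15.45 percentage points.

-15.45 percentage points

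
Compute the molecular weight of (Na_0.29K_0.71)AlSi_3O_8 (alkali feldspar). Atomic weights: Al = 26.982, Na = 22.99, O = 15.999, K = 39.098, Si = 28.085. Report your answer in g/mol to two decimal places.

273.66 g/mol

M = 0.29×22.99 + 0.71×39.098 + 1×26.982 + 3×28.085 + 8×15.999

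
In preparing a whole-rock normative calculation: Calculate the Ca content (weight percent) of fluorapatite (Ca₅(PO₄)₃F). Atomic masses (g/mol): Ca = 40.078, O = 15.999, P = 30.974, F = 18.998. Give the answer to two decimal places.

M(Ca₅(PO₄)₃F) = 504.298 g/mol.
Ca contributes 5 × 40.078 = 200.390 g per mole.
200.390/504.298 = 0.3974 → 39.74%.

39.74 weight percent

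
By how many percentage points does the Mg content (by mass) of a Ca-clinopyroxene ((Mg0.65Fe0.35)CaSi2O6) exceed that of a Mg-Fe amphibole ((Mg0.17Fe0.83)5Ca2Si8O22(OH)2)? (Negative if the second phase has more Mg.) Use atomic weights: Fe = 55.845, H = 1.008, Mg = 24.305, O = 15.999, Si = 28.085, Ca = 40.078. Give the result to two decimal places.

4.75 percentage points

Mg in (Mg0.65Fe0.35)CaSi2O6: molar mass 227.586 g/mol; 0.65×24.305 = 15.798 g → 6.94 wt%.
Mg in (Mg0.17Fe0.83)5Ca2Si8O22(OH)2: molar mass 943.244 g/mol; 0.85×24.305 = 20.659 g → 2.19 wt%.
Difference = 6.94 − 2.19 = 4.75 percentage points.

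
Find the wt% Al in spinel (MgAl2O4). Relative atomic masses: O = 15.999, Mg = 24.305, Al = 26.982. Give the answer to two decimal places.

Molar mass of MgAl2O4: 1*24.305 + 2*26.982 + 4*15.999 = 142.265 g/mol.
Mass of Al per formula unit: 2 × 26.982 = 53.964 g.
Weight fraction Al = 53.964 / 142.265 = 0.3793.

37.93 wt%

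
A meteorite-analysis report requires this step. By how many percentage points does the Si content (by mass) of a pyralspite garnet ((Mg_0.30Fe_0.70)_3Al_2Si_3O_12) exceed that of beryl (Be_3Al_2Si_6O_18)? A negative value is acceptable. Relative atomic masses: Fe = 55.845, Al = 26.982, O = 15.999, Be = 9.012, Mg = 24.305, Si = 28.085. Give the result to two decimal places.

-13.40 percentage points

First mineral: 84.255 g Si in 469.356 g formula = 17.95 wt% Si.
Second mineral: 168.510 g Si in 537.492 g formula = 31.35 wt% Si.
17.95% − 31.35% gives a difference of -13.40 percentage points.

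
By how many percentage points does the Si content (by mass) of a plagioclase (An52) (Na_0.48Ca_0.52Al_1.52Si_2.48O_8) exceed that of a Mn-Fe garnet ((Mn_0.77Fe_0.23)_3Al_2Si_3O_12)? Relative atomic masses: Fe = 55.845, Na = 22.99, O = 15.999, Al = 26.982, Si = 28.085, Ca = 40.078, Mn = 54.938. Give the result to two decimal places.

M(Na_0.48Ca_0.52Al_1.52Si_2.48O_8) = 270.531 g/mol, so wt% Si = 69.651/270.531 × 100 = 25.75%.
M((Mn_0.77Fe_0.23)_3Al_2Si_3O_12) = 495.647 g/mol, so wt% Si = 84.255/495.647 × 100 = 17.00%.
25.75 − 17.00 = 8.75 pp.

8.75 percentage points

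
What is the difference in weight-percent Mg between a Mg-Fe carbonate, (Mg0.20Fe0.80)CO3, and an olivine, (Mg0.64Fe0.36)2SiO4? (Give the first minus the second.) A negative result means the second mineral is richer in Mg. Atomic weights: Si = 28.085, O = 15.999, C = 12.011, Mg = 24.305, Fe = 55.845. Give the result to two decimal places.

First mineral: 4.861 g Mg in 109.545 g formula = 4.44 wt% Mg.
Second mineral: 31.110 g Mg in 163.400 g formula = 19.04 wt% Mg.
4.44% − 19.04% gives a difference of -14.60 percentage points.

-14.60 percentage points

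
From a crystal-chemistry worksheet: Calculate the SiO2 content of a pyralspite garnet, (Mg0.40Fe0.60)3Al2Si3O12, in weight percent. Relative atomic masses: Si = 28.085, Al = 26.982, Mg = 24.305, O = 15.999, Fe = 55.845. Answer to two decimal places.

39.19 wt%

M((Mg0.40Fe0.60)3Al2Si3O12) = 459.894 g/mol; M(SiO2) = 60.083 g/mol.
Moles SiO2 per formula unit = 3 Si ÷ 1 = 3.0000.
SiO2 fraction = (3.0000 × 60.083) / 459.894 = 180.249/459.894 = 0.3919.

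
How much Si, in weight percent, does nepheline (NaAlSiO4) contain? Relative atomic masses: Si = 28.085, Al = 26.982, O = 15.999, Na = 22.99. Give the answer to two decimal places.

M(NaAlSiO4) = 142.053 g/mol.
Si contributes 1 × 28.085 = 28.085 g per mole.
28.085/142.053 = 0.1977 → 19.77%.

19.77 weight percent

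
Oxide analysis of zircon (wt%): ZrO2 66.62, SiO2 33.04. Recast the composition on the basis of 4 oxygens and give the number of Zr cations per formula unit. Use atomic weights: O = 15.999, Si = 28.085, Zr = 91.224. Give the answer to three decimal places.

0.992 Zr apfu

ZrO2 (M=123.222): mol = 0.54065; Zr = 0.54065, O = 1.08130.
SiO2 (M=60.083): mol = 0.54991; Si = 0.54991, O = 1.09982.
ΣO = 2.18112; factor = 4/ΣO = 1.83392.
Zr apfu = 0.54065 × 1.83392 = 0.992.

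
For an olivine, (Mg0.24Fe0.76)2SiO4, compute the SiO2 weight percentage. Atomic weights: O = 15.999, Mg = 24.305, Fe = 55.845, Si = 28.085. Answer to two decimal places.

M((Mg0.24Fe0.76)2SiO4) = 188.632 g/mol; M(SiO2) = 60.083 g/mol.
Moles SiO2 per formula unit = 1 Si ÷ 1 = 1.0000.
SiO2 fraction = (1.0000 × 60.083) / 188.632 = 60.083/188.632 = 0.3185.

31.85 wt%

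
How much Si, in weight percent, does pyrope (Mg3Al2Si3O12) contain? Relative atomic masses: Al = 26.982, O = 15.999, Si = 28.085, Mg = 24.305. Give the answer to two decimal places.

20.90 weight percent

Formula mass = 3*24.305 + 2*26.982 + 3*28.085 + 12*15.999 = 403.122 g/mol, of which 84.255 g is Si.
So Si makes up 84.255/403.122 = 0.2090 of the mass, i.e. 20.90%.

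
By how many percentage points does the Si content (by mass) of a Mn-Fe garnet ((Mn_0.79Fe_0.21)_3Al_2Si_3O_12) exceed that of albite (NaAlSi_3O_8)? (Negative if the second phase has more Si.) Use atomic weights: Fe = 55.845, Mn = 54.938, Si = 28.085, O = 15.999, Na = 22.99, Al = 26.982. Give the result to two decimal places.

-15.13 percentage points

First mineral: 84.255 g Si in 495.592 g formula = 17.00 wt% Si.
Second mineral: 84.255 g Si in 262.219 g formula = 32.13 wt% Si.
17.00% − 32.13% gives a difference of -15.13 percentage points.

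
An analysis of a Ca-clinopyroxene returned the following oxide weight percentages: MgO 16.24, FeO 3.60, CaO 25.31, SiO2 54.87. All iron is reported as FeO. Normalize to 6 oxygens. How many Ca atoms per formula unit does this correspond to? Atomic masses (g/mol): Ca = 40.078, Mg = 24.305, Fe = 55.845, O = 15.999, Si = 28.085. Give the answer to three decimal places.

0.992 Ca apfu

16.24 wt% MgO ÷ 40.304 g/mol = 0.40294 mol, giving 0.40294 Mg and 0.40294 O.
3.60 wt% FeO ÷ 71.844 g/mol = 0.05011 mol, giving 0.05011 Fe and 0.05011 O.
25.31 wt% CaO ÷ 56.077 g/mol = 0.45134 mol, giving 0.45134 Ca and 0.45134 O.
54.87 wt% SiO2 ÷ 60.083 g/mol = 0.91324 mol, giving 0.91324 Si and 1.82648 O.
Oxygen sums to 2.73087; scaling by 6/2.73087 = 2.19710 puts the formula on 6 O.
Ca: 0.45134 × 2.19710 = 0.992 atoms per formula unit.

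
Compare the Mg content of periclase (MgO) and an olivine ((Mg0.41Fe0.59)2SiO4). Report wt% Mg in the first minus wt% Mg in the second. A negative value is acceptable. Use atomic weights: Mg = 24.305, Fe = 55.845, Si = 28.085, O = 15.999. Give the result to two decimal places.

49.10 percentage points

Mg in MgO: molar mass 40.304 g/mol; 1×24.305 = 24.305 g → 60.30 wt%.
Mg in (Mg0.41Fe0.59)2SiO4: molar mass 177.908 g/mol; 0.82×24.305 = 19.930 g → 11.20 wt%.
Difference = 60.30 − 11.20 = 49.10 percentage points.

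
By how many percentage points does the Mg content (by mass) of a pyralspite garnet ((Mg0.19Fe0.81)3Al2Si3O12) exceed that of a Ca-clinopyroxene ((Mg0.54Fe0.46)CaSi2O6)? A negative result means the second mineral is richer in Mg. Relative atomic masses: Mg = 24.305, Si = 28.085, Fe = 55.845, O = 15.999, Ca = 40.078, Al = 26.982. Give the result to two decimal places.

-2.79 percentage points

M((Mg0.19Fe0.81)3Al2Si3O12) = 479.764 g/mol, so wt% Mg = 13.854/479.764 × 100 = 2.89%.
M((Mg0.54Fe0.46)CaSi2O6) = 231.055 g/mol, so wt% Mg = 13.125/231.055 × 100 = 5.68%.
2.89 − 5.68 = -2.79 pp.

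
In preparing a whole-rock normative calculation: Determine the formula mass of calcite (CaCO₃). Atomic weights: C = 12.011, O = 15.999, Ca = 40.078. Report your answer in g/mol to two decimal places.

100.09 g/mol

Ca: 1 × 40.078 = 40.0780
C: 1 × 12.011 = 12.0110
O: 3 × 15.999 = 47.9970
Summing the contributions gives the formula mass.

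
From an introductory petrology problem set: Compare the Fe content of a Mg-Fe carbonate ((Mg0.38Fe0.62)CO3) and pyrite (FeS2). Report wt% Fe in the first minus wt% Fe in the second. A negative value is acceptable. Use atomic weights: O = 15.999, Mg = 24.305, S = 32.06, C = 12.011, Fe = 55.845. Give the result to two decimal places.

-13.22 percentage points

First mineral: 34.624 g Fe in 103.868 g formula = 33.33 wt% Fe.
Second mineral: 55.845 g Fe in 119.965 g formula = 46.55 wt% Fe.
33.33% − 46.55% gives a difference of -13.22 percentage points.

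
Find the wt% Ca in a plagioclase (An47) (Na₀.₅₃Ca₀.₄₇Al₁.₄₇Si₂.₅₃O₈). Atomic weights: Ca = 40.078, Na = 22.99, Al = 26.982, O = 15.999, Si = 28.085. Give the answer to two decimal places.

Formula mass = 0.53*22.99 + 0.47*40.078 + 1.47*26.982 + 2.53*28.085 + 8*15.999 = 269.732 g/mol, of which 18.837 g is Ca.
So Ca makes up 18.837/269.732 = 0.0698 of the mass, i.e. 6.98%.

6.98 weight percent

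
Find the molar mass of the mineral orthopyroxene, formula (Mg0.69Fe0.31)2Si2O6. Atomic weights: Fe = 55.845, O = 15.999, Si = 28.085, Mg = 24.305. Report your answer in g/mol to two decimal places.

220.33 g/mol

The formula mass is the sum 1.38×24.305 + 0.62×55.845 + 2×28.085 + 6×15.999.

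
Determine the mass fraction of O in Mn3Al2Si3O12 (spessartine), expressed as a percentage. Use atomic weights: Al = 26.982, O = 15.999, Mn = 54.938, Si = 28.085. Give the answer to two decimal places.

38.78 weight percent

Molar mass of Mn3Al2Si3O12: 3×54.938 + 2×26.982 + 3×28.085 + 12×15.999 = 495.021 g/mol.
Mass of O per formula unit: 12 × 15.999 = 191.988 g.
Weight fraction O = 191.988 / 495.021 = 0.3878.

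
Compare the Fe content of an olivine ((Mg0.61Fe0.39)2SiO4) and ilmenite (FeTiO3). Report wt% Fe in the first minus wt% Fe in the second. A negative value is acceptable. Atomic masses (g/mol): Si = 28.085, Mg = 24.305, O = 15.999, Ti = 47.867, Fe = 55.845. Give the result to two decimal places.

-10.46 percentage points

First mineral: 43.559 g Fe in 165.292 g formula = 26.35 wt% Fe.
Second mineral: 55.845 g Fe in 151.709 g formula = 36.81 wt% Fe.
26.35% − 36.81% gives a difference of -10.46 percentage points.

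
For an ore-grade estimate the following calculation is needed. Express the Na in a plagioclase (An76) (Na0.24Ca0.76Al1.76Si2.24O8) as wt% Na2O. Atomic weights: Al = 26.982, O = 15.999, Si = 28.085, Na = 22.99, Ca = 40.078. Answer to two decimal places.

2.71 wt%

M(Na0.24Ca0.76Al1.76Si2.24O8) = 274.368 g/mol; M(Na2O) = 61.979 g/mol.
Moles Na2O per formula unit = 0.24 Na ÷ 2 = 0.1200.
Na2O fraction = (0.1200 × 61.979) / 274.368 = 7.437/274.368 = 0.0271.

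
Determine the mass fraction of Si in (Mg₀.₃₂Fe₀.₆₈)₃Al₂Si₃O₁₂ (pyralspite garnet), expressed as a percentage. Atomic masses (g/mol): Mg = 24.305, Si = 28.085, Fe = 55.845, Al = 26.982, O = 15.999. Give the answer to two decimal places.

Formula mass = 0.96×24.305 + 2.04×55.845 + 2×26.982 + 3×28.085 + 12×15.999 = 467.464 g/mol, of which 84.255 g is Si.
So Si makes up 84.255/467.464 = 0.1802 of the mass, i.e. 18.02%.

18.02 weight percent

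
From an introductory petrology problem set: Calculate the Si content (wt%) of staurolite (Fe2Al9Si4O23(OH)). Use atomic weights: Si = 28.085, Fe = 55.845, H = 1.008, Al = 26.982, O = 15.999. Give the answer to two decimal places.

Molar mass of Fe2Al9Si4O23(OH): 2·55.845 + 9·26.982 + 4·28.085 + 24·15.999 + 1·1.008 = 851.852 g/mol.
Mass of Si per formula unit: 4 × 28.085 = 112.340 g.
Weight fraction Si = 112.340 / 851.852 = 0.1319.

13.19 wt%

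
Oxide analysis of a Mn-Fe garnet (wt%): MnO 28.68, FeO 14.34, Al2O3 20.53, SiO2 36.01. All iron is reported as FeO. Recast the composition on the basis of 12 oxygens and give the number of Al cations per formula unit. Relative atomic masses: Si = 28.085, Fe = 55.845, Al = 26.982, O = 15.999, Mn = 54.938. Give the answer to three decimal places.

2.008 Al apfu

MnO: 28.68/70.937 = 0.40430 mol → 0.40430 mol Mn, 0.40430 mol O.
FeO: 14.34/71.844 = 0.19960 mol → 0.19960 mol Fe, 0.19960 mol O.
Al2O3: 20.53/101.961 = 0.20135 mol → 0.40270 mol Al, 0.60405 mol O.
SiO2: 36.01/60.083 = 0.59934 mol → 0.59934 mol Si, 1.19868 mol O.
Total oxygen = 2.40663 mol. Normalization factor = 12/2.40663 = 4.98623.
Al per 12 O = 0.40270 × 4.98623 = 2.008.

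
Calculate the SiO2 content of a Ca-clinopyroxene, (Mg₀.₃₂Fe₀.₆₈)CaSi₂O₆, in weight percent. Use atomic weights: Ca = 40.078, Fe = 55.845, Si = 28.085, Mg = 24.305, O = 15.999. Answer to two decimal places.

50.49 wt%

Molar mass of (Mg₀.₃₂Fe₀.₆₈)CaSi₂O₆ = 0.32·24.305 + 0.68·55.845 + 1·40.078 + 2·28.085 + 6·15.999 = 237.994 g/mol.
Each formula unit contains 2 Si, equivalent to 2/1 = 2.0000 mol SiO2.
M(SiO2) = 1×28.085 + 2×15.999 = 60.083 g/mol.
Mass of SiO2 per formula unit = 2.0000 × 60.083 = 120.166 g.
SiO2 wt% = 120.166 / 237.994 × 100 = 50.49%.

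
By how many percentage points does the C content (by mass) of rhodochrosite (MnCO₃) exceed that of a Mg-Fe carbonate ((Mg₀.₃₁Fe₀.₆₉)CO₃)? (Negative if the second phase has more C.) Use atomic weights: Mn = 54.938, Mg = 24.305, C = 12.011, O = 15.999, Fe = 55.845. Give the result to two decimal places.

-0.87 percentage points

M(MnCO₃) = 114.946 g/mol, so wt% C = 12.011/114.946 × 100 = 10.45%.
M((Mg₀.₃₁Fe₀.₆₉)CO₃) = 106.076 g/mol, so wt% C = 12.011/106.076 × 100 = 11.32%.
10.45 − 11.32 = -0.87 pp.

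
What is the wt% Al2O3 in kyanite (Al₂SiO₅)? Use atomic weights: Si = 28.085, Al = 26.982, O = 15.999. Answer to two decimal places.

Formula mass = 162.044 g/mol.
2 Al → 1.0000 mol Al2O3 per formula unit; M(Al2O3) = 101.961, so Al2O3 mass = 101.961 g.
101.961/162.044 × 100 = 62.92 wt%.

62.92 wt%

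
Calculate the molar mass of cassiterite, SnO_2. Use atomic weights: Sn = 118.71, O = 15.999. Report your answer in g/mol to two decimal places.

M = 1(118.71) + 2(15.999)

150.71 g/mol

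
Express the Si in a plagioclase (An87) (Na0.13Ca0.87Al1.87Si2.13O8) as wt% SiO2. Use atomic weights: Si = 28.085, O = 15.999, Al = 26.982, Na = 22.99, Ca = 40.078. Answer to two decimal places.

Molar mass of Na0.13Ca0.87Al1.87Si2.13O8 = 0.13×22.99 + 0.87×40.078 + 1.87×26.982 + 2.13×28.085 + 8×15.999 = 276.126 g/mol.
Each formula unit contains 2.13 Si, equivalent to 2.13/1 = 2.1300 mol SiO2.
M(SiO2) = 1×28.085 + 2×15.999 = 60.083 g/mol.
Mass of SiO2 per formula unit = 2.1300 × 60.083 = 127.977 g.
SiO2 wt% = 127.977 / 276.126 × 100 = 46.35%.

46.35 wt%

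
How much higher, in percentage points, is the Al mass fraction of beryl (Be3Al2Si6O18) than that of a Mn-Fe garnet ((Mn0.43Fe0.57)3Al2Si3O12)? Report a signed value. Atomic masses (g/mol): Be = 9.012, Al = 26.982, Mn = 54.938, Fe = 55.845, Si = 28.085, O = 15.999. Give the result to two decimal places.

-0.83 percentage points

First mineral: 53.964 g Al in 537.492 g formula = 10.04 wt% Al.
Second mineral: 53.964 g Al in 496.572 g formula = 10.87 wt% Al.
10.04% − 10.87% gives a difference of -0.83 percentage points.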